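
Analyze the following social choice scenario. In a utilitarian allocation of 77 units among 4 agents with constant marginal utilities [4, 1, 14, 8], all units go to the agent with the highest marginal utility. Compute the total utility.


Step 1: The marginal utilities are [4, 1, 14, 8]
Step 2: The highest marginal utility is 14
Step 3: All 77 units go to that agent
Step 4: Total utility = 14 * 77 = 1078

1078


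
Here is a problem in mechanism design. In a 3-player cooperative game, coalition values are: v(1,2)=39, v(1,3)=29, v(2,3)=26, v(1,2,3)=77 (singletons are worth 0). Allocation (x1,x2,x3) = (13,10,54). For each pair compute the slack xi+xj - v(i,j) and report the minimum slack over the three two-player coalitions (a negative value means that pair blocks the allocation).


Step 1: Slack for coalition (1,2): x1+x2 - v12 = 23 - 39 = -16
Step 2: Slack for coalition (1,3): x1+x3 - v13 = 67 - 29 = 38
Step 3: Slack for coalition (2,3): x2+x3 - v23 = 64 - 26 = 38
Step 4: Minimum slack = min(-16, 38, 38) = -16, attained by (1,2); coalition (1,2) can block (slack < 0), so the allocation is not in the core

-16


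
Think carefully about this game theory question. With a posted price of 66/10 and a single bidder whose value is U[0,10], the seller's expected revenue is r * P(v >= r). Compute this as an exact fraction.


Step 1: Posted price r = 33/5, value support [0,10]
Step 2: P(v >= r) = (10 - 33/5)/10 = 17/50
Step 3: Expected revenue = r * P(v >= r) = 33/5 * 17/50
Step 4: Revenue = 561/250

561/250


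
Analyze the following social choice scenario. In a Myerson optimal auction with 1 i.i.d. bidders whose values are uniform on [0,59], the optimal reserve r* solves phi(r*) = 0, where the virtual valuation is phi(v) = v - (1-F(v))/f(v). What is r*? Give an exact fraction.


Step 1: For U[0,59], F(v) = v/59 and f(v) = 1/59
Step 2: phi(v) = v - (1 - v/59)/(1/59) = v - (59 - v) = 2v - 59
Step 3: Set phi(r*) = 0: 2r* - 59 = 0
Step 4: r* = 59/2 (the number of bidders n = 1 does not enter)

59/2


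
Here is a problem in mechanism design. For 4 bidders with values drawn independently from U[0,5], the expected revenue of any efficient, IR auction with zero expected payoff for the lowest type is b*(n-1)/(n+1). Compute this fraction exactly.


Step 1: By Revenue Equivalence, expected revenue = b*(n-1)/(n+1)
Step 2: Substituting n = 4, b = 5
Step 3: Revenue = 5*(4-1)/(4+1) = 5*3/5
Step 4: Revenue = 15/5 = 3

3


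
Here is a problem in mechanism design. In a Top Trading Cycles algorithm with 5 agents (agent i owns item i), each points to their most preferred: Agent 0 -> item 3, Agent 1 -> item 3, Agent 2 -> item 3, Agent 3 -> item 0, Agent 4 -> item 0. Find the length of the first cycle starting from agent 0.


Step 1: Trace the pointer graph from agent 0: 0 -> 3 -> 0
Step 2: A cycle is detected when we revisit agent 0
Step 3: The cycle is: 0 -> 3 -> 0
Step 4: Cycle length = 2

2


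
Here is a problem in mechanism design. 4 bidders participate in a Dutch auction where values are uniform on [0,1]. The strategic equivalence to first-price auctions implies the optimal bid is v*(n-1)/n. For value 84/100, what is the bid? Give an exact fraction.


Step 1: Dutch auctions are strategically equivalent to first-price auctions
Step 2: The equilibrium bid is b(v) = v*(n-1)/n
Step 3: b = 21/25 * 3/4
Step 4: b = 63/100

63/100


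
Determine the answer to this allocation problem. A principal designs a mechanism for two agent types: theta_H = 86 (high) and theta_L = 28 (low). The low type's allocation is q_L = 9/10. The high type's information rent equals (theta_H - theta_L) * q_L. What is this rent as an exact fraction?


Step 1: theta_H - theta_L = 86 - 28 = 58
Step 2: Information rent = (theta_H - theta_L) * q_L
Step 3: = 58 * 9/10
Step 4: = 261/5

261/5


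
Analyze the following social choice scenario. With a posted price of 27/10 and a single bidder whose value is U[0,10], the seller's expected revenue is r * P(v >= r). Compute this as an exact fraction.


Step 1: Posted price r = 27/10, value support [0,10]
Step 2: P(v >= r) = (10 - 27/10)/10 = 73/100
Step 3: Expected revenue = r * P(v >= r) = 27/10 * 73/100
Step 4: Revenue = 1971/1000

1971/1000


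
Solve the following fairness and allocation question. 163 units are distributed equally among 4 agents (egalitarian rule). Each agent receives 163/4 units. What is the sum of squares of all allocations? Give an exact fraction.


Step 1: Each agent's share = 163/4
Step 2: Square of each share = (163/4)^2 = 26569/16
Step 3: Sum of squares = 4 * 26569/16 = 26569/4

26569/4


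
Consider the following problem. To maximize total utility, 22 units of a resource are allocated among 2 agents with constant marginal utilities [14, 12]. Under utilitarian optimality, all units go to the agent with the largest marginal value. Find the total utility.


Step 1: The marginal utilities are [14, 12]
Step 2: The highest marginal utility is 14
Step 3: All 22 units go to that agent
Step 4: Total utility = 14 * 22 = 308

308


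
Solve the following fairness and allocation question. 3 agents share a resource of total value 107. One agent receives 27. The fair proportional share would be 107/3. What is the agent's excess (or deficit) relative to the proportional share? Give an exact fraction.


Step 1: Proportional share = 107/3
Step 2: Agent's actual allocation = 27
Step 3: Excess = 27 - 107/3 = -26/3

-26/3


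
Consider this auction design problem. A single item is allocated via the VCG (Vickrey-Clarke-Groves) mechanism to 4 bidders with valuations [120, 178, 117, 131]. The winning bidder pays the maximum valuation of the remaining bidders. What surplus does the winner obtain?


Step 1: The winner is the agent with the highest value: agent 1 with value 178
Step 2: Values of other agents: [120, 117, 131]
Step 3: VCG payment = max of others' values = 131
Step 4: Surplus = 178 - 131 = 47

47


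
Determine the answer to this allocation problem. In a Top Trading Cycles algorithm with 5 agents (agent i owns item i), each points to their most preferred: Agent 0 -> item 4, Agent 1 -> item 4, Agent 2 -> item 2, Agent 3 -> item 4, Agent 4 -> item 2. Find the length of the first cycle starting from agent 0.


Step 1: Trace the pointer graph from agent 0: 0 -> 4 -> 2 -> 2
Step 2: A cycle is detected when we revisit agent 2
Step 3: The cycle is: 2 -> 2
Step 4: Cycle length = 1

1


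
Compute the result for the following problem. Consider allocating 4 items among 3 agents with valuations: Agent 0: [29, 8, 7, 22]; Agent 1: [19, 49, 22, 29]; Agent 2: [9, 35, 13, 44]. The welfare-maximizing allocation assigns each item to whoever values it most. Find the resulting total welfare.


Step 1: For each item, find the maximum value among all agents.
Step 2: Item 0 -> Agent 0 (value 29)
Step 3: Item 1 -> Agent 1 (value 49)
Step 4: Item 2 -> Agent 1 (value 22)
Step 5: Item 3 -> Agent 2 (value 44)
Step 6: Total welfare = 29 + 49 + 22 + 44 = 144

144


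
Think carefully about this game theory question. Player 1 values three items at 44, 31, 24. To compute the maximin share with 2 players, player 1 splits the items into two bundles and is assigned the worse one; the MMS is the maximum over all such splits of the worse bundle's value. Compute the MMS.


Step 1: Item values = 44, 31, 24
Step 2: Enumerate all 2-bundle partitions and take the smaller bundle:
  Partition 1: {44} vs {31,24} -> bundles 44, 55; min = 44
  Partition 2: {31} vs {44,24} -> bundles 31, 68; min = 31
  Partition 3: {24} vs {44,31} -> bundles 24, 75; min = 24
Step 3: MMS = max(44, 31, 24) = 44

44


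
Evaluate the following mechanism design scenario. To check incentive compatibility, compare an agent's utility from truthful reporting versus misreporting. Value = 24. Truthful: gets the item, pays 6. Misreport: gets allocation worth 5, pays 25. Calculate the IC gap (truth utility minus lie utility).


Step 1: U(truth) = value - payment = 24 - 6 = 18
Step 2: U(lie) = allocation - payment = 5 - 25 = -20
Step 3: IC gap = 18 - (-20) = 38

38


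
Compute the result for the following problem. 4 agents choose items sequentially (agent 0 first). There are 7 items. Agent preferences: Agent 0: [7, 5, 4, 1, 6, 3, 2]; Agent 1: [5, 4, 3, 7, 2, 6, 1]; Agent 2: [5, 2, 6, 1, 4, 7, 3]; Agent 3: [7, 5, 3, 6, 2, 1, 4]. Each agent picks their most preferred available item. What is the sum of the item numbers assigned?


Step 1: Agent 0 picks item 7
Step 2: Agent 1 picks item 5
Step 3: Agent 2 picks item 2
Step 4: Agent 3 picks item 3
Step 5: Sum = 7 + 5 + 2 + 3 = 17

17


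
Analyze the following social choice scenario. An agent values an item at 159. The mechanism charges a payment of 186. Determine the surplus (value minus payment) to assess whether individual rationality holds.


Step 1: Surplus = value - payment = 159 - 186 = -27
Step 2: IR is violated (surplus < 0)

-27


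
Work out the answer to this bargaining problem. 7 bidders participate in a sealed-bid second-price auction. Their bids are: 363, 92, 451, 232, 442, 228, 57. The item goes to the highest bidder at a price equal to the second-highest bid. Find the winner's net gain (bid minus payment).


Step 1: Sort bids in descending order: 451, 442, 363, 232, 228, 92, 57
Step 2: The winning bid is the highest: 451
Step 3: The payment equals the second-highest bid: 442
Step 4: Surplus = winner's bid - payment = 451 - 442 = 9

9


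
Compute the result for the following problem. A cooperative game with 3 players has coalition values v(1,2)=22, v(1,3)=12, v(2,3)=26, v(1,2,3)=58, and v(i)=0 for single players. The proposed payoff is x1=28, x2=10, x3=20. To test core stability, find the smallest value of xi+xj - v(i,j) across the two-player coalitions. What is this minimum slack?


Step 1: Slack for coalition (1,2): x1+x2 - v12 = 38 - 22 = 16
Step 2: Slack for coalition (1,3): x1+x3 - v13 = 48 - 12 = 36
Step 3: Slack for coalition (2,3): x2+x3 - v23 = 30 - 26 = 4
Step 4: Minimum slack = min(16, 36, 4) = 4, attained by (2,3); no pair can gain by deviating, so the allocation is in the core

4


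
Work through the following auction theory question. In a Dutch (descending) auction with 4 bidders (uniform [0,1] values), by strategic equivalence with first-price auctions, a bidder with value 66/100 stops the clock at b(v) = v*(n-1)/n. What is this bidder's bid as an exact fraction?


Step 1: Dutch auctions are strategically equivalent to first-price auctions
Step 2: The equilibrium bid is b(v) = v*(n-1)/n
Step 3: b = 33/50 * 3/4
Step 4: b = 99/200

99/200


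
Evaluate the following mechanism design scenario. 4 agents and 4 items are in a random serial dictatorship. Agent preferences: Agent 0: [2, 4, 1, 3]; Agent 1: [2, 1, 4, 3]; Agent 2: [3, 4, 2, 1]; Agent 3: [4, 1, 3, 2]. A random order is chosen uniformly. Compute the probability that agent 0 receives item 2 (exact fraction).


Step 1: Agent 0 wants item 2
Step 2: There are 24 possible orderings of agents
Step 3: In 12 orderings, agent 0 gets item 2
Step 4: Probability = 12/24 = 1/2

1/2


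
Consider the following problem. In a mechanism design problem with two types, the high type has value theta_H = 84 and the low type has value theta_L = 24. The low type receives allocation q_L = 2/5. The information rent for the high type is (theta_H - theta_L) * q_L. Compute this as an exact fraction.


Step 1: theta_H - theta_L = 84 - 24 = 60
Step 2: Information rent = (theta_H - theta_L) * q_L
Step 3: = 60 * 2/5
Step 4: = 24

24


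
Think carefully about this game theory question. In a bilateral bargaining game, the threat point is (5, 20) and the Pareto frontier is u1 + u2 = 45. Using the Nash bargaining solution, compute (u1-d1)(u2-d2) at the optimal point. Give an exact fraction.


Step 1: The Nash solution splits surplus symmetrically above the disagreement point
Step 2: u1 = (total + d1 - d2)/2 = (45 + 5 - 20)/2 = 15
Step 3: u2 = (total - d1 + d2)/2 = (45 - 5 + 20)/2 = 30
Step 4: Nash product = (15 - 5) * (30 - 20)
Step 5: = 10 * 10 = 100

100


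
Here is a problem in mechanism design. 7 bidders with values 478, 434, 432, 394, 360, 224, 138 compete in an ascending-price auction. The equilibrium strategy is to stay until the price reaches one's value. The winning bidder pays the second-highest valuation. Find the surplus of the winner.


Step 1: Identify the highest value: 478
Step 2: Identify the second-highest value: 434
Step 3: The final price = second-highest value = 434
Step 4: Surplus = 478 - 434 = 44

44


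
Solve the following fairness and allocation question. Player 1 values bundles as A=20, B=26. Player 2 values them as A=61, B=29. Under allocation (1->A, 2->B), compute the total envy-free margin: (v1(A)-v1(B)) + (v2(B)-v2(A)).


Step 1: Player 1's margin = v1(A) - v1(B) = 20 - 26 = -6
Step 2: Player 2's margin = v2(B) - v2(A) = 29 - 61 = -32
Step 3: Total margin = -6 + -32 = -38

-38


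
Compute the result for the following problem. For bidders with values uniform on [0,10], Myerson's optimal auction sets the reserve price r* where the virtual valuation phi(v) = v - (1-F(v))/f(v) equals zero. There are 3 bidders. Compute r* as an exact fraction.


Step 1: For U[0,10], F(v) = v/10 and f(v) = 1/10
Step 2: phi(v) = v - (1 - v/10)/(1/10) = v - (10 - v) = 2v - 10
Step 3: Set phi(r*) = 0: 2r* - 10 = 0
Step 4: r* = 10/2 = 5 (the number of bidders n = 3 does not enter)

5


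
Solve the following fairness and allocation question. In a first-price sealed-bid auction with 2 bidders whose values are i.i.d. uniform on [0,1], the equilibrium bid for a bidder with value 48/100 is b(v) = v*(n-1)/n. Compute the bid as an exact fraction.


Step 1: The symmetric BNE bidding function is b(v) = v * (n-1) / n
Step 2: Substitute v = 12/25 and n = 2
Step 3: b = 12/25 * 1/2
Step 4: b = 6/25

6/25


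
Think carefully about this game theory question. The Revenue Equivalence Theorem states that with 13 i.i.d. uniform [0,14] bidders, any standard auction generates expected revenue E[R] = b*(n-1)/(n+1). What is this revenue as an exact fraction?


Step 1: By Revenue Equivalence, expected revenue = b*(n-1)/(n+1)
Step 2: Substituting n = 13, b = 14
Step 3: Revenue = 14*(13-1)/(13+1) = 14*12/14
Step 4: Revenue = 168/14 = 12

12


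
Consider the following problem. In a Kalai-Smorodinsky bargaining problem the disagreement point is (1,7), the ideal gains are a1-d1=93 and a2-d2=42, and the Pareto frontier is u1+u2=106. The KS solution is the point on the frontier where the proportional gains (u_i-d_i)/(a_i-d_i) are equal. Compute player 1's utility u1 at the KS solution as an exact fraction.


Step 1: At the KS point, (u1-d1)/r1 = (u2-d2)/r2 = t and u1+u2 = 106
Step 2: u1 = d1 + r1*t and u2 = d2 + r2*t, so (d1 + r1*t) + (d2 + r2*t) = 106
Step 3: t = (106 - 1 - 7)/(93 + 42) = 98/135
Step 4: u1 = d1 + r1*t = 1 + 93 * 98/135 = 3083/45
Step 5: (Check: u2 = d2 + r2*t = 1687/45; u1+u2 = 3083/45 + 1687/45 = 106, on the frontier.)

3083/45


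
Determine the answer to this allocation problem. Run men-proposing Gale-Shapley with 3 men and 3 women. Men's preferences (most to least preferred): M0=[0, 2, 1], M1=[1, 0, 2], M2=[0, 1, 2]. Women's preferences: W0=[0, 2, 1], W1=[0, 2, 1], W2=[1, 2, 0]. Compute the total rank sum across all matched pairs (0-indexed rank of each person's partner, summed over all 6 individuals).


Step 1: Run Gale-Shapley (men propose, women hold best offer):
  M0 proposes to W0; she accepts
  M1 proposes to W1; she accepts
  M2 proposes to W0; rejected
  M2 proposes to W1; she switches from M1
  M1 proposes to W0; rejected
  M1 proposes to W2; she accepts
Step 2: Final matching: W0-M0, W1-M2, W2-M1
Step 3: 0-indexed ranks (man's rank of his match, then woman's): 0 + 0 + 1 + 1 + 2 + 0
Step 4: Total rank sum = 4

4


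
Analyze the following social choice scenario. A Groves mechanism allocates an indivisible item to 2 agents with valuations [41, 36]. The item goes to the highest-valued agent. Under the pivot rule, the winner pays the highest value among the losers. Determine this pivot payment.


Step 1: The efficient winner is agent 0 with value 41
Step 2: Other agents' values: [36]
Step 3: Pivot payment = max(others) = 36
Step 4: The winner pays 36

36


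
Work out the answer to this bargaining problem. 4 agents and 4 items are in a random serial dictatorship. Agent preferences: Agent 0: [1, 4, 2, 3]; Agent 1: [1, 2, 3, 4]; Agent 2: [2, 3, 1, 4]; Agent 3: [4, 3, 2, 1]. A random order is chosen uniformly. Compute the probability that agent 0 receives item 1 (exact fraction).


Step 1: Agent 0 wants item 1
Step 2: There are 24 possible orderings of agents
Step 3: In 12 orderings, agent 0 gets item 1
Step 4: Probability = 12/24 = 1/2

1/2


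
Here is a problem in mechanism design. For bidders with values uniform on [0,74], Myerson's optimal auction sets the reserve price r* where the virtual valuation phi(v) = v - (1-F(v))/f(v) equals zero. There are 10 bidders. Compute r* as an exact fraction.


Step 1: For U[0,74], F(v) = v/74 and f(v) = 1/74
Step 2: phi(v) = v - (1 - v/74)/(1/74) = v - (74 - v) = 2v - 74
Step 3: Set phi(r*) = 0: 2r* - 74 = 0
Step 4: r* = 74/2 = 37 (the number of bidders n = 10 does not enter)

37


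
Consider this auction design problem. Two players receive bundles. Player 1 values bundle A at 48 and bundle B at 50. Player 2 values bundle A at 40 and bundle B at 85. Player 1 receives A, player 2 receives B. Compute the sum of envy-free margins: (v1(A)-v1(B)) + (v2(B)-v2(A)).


Step 1: Player 1's margin = v1(A) - v1(B) = 48 - 50 = -2
Step 2: Player 2's margin = v2(B) - v2(A) = 85 - 40 = 45
Step 3: Total margin = -2 + 45 = 43

43


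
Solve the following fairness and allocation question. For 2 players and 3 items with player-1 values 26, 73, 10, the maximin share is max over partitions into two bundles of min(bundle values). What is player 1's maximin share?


Step 1: Item values = 26, 73, 10
Step 2: Enumerate all 2-bundle partitions and take the smaller bundle:
  Partition 1: {26} vs {73,10} -> bundles 26, 83; min = 26
  Partition 2: {73} vs {26,10} -> bundles 73, 36; min = 36
  Partition 3: {10} vs {26,73} -> bundles 10, 99; min = 10
Step 3: MMS = max(26, 36, 10) = 36

36


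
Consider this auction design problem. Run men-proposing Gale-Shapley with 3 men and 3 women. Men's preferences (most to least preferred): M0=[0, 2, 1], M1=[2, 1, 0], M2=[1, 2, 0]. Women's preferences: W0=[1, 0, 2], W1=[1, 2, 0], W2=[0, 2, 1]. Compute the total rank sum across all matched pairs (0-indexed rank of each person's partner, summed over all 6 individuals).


Step 1: Run Gale-Shapley (men propose, women hold best offer):
  M0 proposes to W0; she accepts
  M1 proposes to W2; she accepts
  M2 proposes to W1; she accepts
Step 2: Final matching: W0-M0, W1-M2, W2-M1
Step 3: 0-indexed ranks (man's rank of his match, then woman's): 0 + 1 + 0 + 1 + 0 + 2
Step 4: Total rank sum = 4

4


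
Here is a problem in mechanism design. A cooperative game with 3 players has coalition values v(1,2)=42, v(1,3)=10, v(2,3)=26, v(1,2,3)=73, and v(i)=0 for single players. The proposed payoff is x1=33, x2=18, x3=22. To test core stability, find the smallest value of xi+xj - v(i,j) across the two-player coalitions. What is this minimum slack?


Step 1: Slack for coalition (1,2): x1+x2 - v12 = 51 - 42 = 9
Step 2: Slack for coalition (1,3): x1+x3 - v13 = 55 - 10 = 45
Step 3: Slack for coalition (2,3): x2+x3 - v23 = 40 - 26 = 14
Step 4: Minimum slack = min(9, 45, 14) = 9, attained by (1,2); no pair can gain by deviating, so the allocation is in the core

9


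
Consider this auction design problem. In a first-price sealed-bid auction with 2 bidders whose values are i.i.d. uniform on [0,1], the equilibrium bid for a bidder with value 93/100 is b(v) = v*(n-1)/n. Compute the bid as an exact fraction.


Step 1: The symmetric BNE bidding function is b(v) = v * (n-1) / n
Step 2: Substitute v = 93/100 and n = 2
Step 3: b = 93/100 * 1/2
Step 4: b = 93/200

93/200


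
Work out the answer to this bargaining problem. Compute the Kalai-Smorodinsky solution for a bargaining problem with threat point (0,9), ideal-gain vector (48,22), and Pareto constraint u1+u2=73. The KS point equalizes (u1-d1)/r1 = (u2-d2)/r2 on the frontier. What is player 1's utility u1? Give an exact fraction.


Step 1: At the KS point, (u1-d1)/r1 = (u2-d2)/r2 = t and u1+u2 = 73
Step 2: u1 = d1 + r1*t and u2 = d2 + r2*t, so (d1 + r1*t) + (d2 + r2*t) = 73
Step 3: t = (73 - 0 - 9)/(48 + 22) = 64/70 = 32/35
Step 4: u1 = d1 + r1*t = 0 + 48 * 32/35 = 1536/35
Step 5: (Check: u2 = d2 + r2*t = 1019/35; u1+u2 = 1536/35 + 1019/35 = 73, on the frontier.)

1536/35


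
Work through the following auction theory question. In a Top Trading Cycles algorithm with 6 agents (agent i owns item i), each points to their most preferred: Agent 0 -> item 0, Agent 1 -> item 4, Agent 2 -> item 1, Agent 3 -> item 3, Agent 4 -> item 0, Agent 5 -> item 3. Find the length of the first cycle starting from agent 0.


Step 1: Trace the pointer graph from agent 0: 0 -> 0
Step 2: A cycle is detected when we revisit agent 0
Step 3: The cycle is: 0 -> 0
Step 4: Cycle length = 1

1


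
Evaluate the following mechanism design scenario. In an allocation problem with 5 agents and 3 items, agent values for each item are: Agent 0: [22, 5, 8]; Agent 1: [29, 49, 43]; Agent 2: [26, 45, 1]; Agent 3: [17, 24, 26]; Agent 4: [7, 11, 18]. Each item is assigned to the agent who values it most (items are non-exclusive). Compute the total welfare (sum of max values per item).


Step 1: For each item, find the maximum value among all agents.
Step 2: Item 0 -> Agent 1 (value 29)
Step 3: Item 1 -> Agent 1 (value 49)
Step 4: Item 2 -> Agent 1 (value 43)
Step 5: Total welfare = 29 + 49 + 43 = 121

121


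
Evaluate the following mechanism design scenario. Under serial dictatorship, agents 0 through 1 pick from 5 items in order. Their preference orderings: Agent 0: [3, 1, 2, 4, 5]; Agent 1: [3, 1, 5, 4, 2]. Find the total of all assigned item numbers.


Step 1: Agent 0 picks item 3
Step 2: Agent 1 picks item 1
Step 3: Sum = 3 + 1 = 4

4


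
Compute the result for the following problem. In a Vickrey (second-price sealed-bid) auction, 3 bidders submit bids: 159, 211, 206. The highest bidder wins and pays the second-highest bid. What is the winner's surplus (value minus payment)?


Step 1: Sort bids in descending order: 211, 206, 159
Step 2: The winning bid is the highest: 211
Step 3: The payment equals the second-highest bid: 206
Step 4: Surplus = winner's bid - payment = 211 - 206 = 5

5


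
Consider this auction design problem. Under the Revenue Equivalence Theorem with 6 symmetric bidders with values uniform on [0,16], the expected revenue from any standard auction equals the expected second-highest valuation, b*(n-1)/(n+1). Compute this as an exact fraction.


Step 1: By Revenue Equivalence, expected revenue = b*(n-1)/(n+1)
Step 2: Substituting n = 6, b = 16
Step 3: Revenue = 16*(6-1)/(6+1) = 16*5/7
Step 4: Revenue = 80/7

80/7


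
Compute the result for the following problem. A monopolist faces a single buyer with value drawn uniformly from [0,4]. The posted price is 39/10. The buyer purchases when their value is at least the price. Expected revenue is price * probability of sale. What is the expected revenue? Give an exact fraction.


Step 1: Posted price r = 39/10, value support [0,4]
Step 2: P(v >= r) = (4 - 39/10)/4 = 1/40
Step 3: Expected revenue = r * P(v >= r) = 39/10 * 1/40
Step 4: Revenue = 39/400

39/400


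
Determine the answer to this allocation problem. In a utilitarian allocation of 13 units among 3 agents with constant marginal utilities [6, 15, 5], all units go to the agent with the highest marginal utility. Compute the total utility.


Step 1: The marginal utilities are [6, 15, 5]
Step 2: The highest marginal utility is 15
Step 3: All 13 units go to that agent
Step 4: Total utility = 15 * 13 = 195

195


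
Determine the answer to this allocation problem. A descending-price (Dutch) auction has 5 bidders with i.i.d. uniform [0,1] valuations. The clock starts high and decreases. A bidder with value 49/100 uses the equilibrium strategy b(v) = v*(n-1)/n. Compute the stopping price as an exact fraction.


Step 1: Dutch auctions are strategically equivalent to first-price auctions
Step 2: The equilibrium bid is b(v) = v*(n-1)/n
Step 3: b = 49/100 * 4/5
Step 4: b = 49/125

49/125


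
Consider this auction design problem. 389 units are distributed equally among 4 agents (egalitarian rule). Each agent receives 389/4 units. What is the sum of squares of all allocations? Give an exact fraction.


Step 1: Each agent's share = 389/4
Step 2: Square of each share = (389/4)^2 = 151321/16
Step 3: Sum of squares = 4 * 151321/16 = 151321/4

151321/4


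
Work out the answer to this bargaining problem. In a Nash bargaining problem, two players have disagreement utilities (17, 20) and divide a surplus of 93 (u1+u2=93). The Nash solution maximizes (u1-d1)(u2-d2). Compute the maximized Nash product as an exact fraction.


Step 1: The Nash solution splits surplus symmetrically above the disagreement point
Step 2: u1 = (total + d1 - d2)/2 = (93 + 17 - 20)/2 = 45
Step 3: u2 = (total - d1 + d2)/2 = (93 - 17 + 20)/2 = 48
Step 4: Nash product = (45 - 17) * (48 - 20)
Step 5: = 28 * 28 = 784

784


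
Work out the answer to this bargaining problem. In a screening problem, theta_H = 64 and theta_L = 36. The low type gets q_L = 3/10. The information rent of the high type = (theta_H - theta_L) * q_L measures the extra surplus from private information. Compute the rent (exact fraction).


Step 1: theta_H - theta_L = 64 - 36 = 28
Step 2: Information rent = (theta_H - theta_L) * q_L
Step 3: = 28 * 3/10
Step 4: = 42/5

42/5


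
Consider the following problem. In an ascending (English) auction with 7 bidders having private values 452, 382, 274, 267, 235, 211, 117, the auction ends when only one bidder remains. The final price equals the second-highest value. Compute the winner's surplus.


Step 1: Identify the highest value: 452
Step 2: Identify the second-highest value: 382
Step 3: The final price = second-highest value = 382
Step 4: Surplus = 452 - 382 = 70

70


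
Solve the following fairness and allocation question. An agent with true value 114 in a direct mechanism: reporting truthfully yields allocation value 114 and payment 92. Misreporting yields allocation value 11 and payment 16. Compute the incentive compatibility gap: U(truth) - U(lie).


Step 1: U(truth) = value - payment = 114 - 92 = 22
Step 2: U(lie) = allocation - payment = 11 - 16 = -5
Step 3: IC gap = 22 - (-5) = 27

27


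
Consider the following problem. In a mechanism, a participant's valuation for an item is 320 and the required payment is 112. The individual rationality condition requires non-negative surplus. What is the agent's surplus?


Step 1: Surplus = value - payment = 320 - 112 = 208
Step 2: IR is satisfied (surplus >= 0)

208


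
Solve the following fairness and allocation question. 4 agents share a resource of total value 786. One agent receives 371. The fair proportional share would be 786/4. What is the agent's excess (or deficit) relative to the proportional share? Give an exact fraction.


Step 1: Proportional share = 786/4 = 393/2
Step 2: Agent's actual allocation = 371
Step 3: Excess = 371 - 393/2 = 349/2

349/2


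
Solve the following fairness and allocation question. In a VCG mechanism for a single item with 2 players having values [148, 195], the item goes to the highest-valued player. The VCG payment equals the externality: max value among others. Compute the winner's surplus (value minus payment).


Step 1: The winner is the agent with the highest value: agent 1 with value 195
Step 2: Values of other agents: [148]
Step 3: VCG payment = max of others' values = 148
Step 4: Surplus = 195 - 148 = 47

47


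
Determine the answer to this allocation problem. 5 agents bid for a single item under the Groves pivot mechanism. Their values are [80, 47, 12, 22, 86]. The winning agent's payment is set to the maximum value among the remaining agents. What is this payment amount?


Step 1: The efficient winner is agent 4 with value 86
Step 2: Other agents' values: [80, 47, 12, 22]
Step 3: Pivot payment = max(others) = 80
Step 4: The winner pays 80

80


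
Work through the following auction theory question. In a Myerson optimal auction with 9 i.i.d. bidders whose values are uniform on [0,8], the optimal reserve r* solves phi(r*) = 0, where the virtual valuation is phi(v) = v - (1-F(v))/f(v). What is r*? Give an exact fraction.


Step 1: For U[0,8], F(v) = v/8 and f(v) = 1/8
Step 2: phi(v) = v - (1 - v/8)/(1/8) = v - (8 - v) = 2v - 8
Step 3: Set phi(r*) = 0: 2r* - 8 = 0
Step 4: r* = 8/2 = 4 (the number of bidders n = 9 does not enter)

4


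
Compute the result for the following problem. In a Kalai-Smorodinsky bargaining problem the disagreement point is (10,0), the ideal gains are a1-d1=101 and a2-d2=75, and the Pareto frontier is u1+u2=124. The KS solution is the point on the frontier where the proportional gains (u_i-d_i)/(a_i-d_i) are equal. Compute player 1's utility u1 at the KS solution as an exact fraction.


Step 1: At the KS point, (u1-d1)/r1 = (u2-d2)/r2 = t and u1+u2 = 124
Step 2: u1 = d1 + r1*t and u2 = d2 + r2*t, so (d1 + r1*t) + (d2 + r2*t) = 124
Step 3: t = (124 - 10 - 0)/(101 + 75) = 114/176 = 57/88
Step 4: u1 = d1 + r1*t = 10 + 101 * 57/88 = 6637/88
Step 5: (Check: u2 = d2 + r2*t = 4275/88; u1+u2 = 6637/88 + 4275/88 = 124, on the frontier.)

6637/88


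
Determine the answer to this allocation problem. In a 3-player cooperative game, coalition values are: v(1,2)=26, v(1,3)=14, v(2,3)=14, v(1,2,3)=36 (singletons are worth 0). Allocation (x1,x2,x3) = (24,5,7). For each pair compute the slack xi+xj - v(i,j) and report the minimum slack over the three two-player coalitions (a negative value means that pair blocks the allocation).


Step 1: Slack for coalition (1,2): x1+x2 - v12 = 29 - 26 = 3
Step 2: Slack for coalition (1,3): x1+x3 - v13 = 31 - 14 = 17
Step 3: Slack for coalition (2,3): x2+x3 - v23 = 12 - 14 = -2
Step 4: Minimum slack = min(3, 17, -2) = -2, attained by (2,3); coalition (2,3) can block (slack < 0), so the allocation is not in the core

-2


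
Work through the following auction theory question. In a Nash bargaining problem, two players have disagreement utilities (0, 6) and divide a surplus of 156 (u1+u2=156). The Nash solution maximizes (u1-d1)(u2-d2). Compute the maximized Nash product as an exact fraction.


Step 1: The Nash solution splits surplus symmetrically above the disagreement point
Step 2: u1 = (total + d1 - d2)/2 = (156 + 0 - 6)/2 = 75
Step 3: u2 = (total - d1 + d2)/2 = (156 - 0 + 6)/2 = 81
Step 4: Nash product = (75 - 0) * (81 - 6)
Step 5: = 75 * 75 = 5625

5625


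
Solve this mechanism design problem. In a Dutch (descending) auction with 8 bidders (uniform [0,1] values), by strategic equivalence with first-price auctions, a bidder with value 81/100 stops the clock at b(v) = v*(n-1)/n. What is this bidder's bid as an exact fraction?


Step 1: Dutch auctions are strategically equivalent to first-price auctions
Step 2: The equilibrium bid is b(v) = v*(n-1)/n
Step 3: b = 81/100 * 7/8
Step 4: b = 567/800

567/800


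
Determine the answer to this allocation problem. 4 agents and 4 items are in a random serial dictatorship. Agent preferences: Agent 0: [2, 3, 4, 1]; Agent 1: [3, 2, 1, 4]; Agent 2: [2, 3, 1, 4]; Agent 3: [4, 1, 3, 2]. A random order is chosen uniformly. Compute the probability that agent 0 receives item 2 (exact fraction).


Step 1: Agent 0 wants item 2
Step 2: There are 24 possible orderings of agents
Step 3: In 12 orderings, agent 0 gets item 2
Step 4: Probability = 12/24 = 1/2

1/2


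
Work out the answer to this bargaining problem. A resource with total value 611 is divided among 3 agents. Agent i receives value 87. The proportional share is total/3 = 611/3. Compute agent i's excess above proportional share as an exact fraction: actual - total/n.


Step 1: Proportional share = 611/3
Step 2: Agent's actual allocation = 87
Step 3: Excess = 87 - 611/3 = -350/3

-350/3


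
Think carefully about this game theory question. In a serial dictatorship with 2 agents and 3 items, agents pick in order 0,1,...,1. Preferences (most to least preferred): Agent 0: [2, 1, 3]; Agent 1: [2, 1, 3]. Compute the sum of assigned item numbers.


Step 1: Agent 0 picks item 2
Step 2: Agent 1 picks item 1
Step 3: Sum = 2 + 1 = 3

3


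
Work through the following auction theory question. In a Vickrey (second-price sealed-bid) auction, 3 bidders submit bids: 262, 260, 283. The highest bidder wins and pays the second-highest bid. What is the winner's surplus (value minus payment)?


Step 1: Sort bids in descending order: 283, 262, 260
Step 2: The winning bid is the highest: 283
Step 3: The payment equals the second-highest bid: 262
Step 4: Surplus = winner's bid - payment = 283 - 262 = 21

21


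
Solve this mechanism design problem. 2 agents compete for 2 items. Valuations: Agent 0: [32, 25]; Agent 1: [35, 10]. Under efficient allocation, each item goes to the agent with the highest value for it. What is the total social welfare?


Step 1: For each item, find the maximum value among all agents.
Step 2: Item 0 -> Agent 1 (value 35)
Step 3: Item 1 -> Agent 0 (value 25)
Step 4: Total welfare = 35 + 25 = 60

60


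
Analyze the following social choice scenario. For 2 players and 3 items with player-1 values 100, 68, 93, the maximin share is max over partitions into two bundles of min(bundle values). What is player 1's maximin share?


Step 1: Item values = 100, 68, 93
Step 2: Enumerate all 2-bundle partitions and take the smaller bundle:
  Partition 1: {100} vs {68,93} -> bundles 100, 161; min = 100
  Partition 2: {68} vs {100,93} -> bundles 68, 193; min = 68
  Partition 3: {93} vs {100,68} -> bundles 93, 168; min = 93
Step 3: MMS = max(100, 68, 93) = 100

100


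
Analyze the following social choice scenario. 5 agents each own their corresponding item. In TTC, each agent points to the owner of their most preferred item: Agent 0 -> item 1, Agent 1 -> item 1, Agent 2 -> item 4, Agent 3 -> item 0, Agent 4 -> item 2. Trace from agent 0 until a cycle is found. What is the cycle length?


Step 1: Trace the pointer graph from agent 0: 0 -> 1 -> 1
Step 2: A cycle is detected when we revisit agent 1
Step 3: The cycle is: 1 -> 1
Step 4: Cycle length = 1

1


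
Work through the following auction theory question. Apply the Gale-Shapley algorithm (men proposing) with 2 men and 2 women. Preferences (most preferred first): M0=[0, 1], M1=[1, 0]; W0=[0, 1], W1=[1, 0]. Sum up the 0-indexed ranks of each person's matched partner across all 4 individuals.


Step 1: Run Gale-Shapley (men propose, women hold best offer):
  M0 proposes to W0; she accepts
  M1 proposes to W1; she accepts
Step 2: Final matching: W0-M0, W1-M1
Step 3: 0-indexed ranks (man's rank of his match, then woman's): 0 + 0 + 0 + 0
Step 4: Total rank sum = 0

0


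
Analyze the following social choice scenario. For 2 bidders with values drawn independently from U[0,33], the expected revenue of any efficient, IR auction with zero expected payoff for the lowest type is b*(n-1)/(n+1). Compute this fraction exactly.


Step 1: By Revenue Equivalence, expected revenue = b*(n-1)/(n+1)
Step 2: Substituting n = 2, b = 33
Step 3: Revenue = 33*(2-1)/(2+1) = 33*1/3
Step 4: Revenue = 33/3 = 11

11


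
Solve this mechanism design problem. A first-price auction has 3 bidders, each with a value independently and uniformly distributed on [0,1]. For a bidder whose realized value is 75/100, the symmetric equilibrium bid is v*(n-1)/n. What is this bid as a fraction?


Step 1: The symmetric BNE bidding function is b(v) = v * (n-1) / n
Step 2: Substitute v = 3/4 and n = 3
Step 3: b = 3/4 * 2/3
Step 4: b = 1/2

1/2


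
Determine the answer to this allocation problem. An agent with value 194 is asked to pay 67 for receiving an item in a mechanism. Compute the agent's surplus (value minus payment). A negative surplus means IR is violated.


Step 1: Surplus = value - payment = 194 - 67 = 127
Step 2: IR is satisfied (surplus >= 0)

127


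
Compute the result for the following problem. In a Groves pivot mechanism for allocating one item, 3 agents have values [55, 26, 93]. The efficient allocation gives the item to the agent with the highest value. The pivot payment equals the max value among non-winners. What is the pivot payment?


Step 1: The efficient winner is agent 2 with value 93
Step 2: Other agents' values: [55, 26]
Step 3: Pivot payment = max(others) = 55
Step 4: The winner pays 55

55


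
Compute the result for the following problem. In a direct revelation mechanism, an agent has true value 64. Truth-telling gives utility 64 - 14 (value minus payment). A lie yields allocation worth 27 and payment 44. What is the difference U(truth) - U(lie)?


Step 1: U(truth) = value - payment = 64 - 14 = 50
Step 2: U(lie) = allocation - payment = 27 - 44 = -17
Step 3: IC gap = 50 - (-17) = 67

67


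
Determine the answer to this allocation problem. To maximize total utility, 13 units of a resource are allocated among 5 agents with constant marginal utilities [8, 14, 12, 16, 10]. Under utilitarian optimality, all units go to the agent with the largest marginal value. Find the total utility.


Step 1: The marginal utilities are [8, 14, 12, 16, 10]
Step 2: The highest marginal utility is 16
Step 3: All 13 units go to that agent
Step 4: Total utility = 16 * 13 = 208

208


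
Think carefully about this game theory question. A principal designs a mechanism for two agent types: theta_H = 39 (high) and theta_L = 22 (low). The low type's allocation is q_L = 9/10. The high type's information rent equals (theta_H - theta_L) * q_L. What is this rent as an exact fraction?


Step 1: theta_H - theta_L = 39 - 22 = 17
Step 2: Information rent = (theta_H - theta_L) * q_L
Step 3: = 17 * 9/10
Step 4: = 153/10

153/10


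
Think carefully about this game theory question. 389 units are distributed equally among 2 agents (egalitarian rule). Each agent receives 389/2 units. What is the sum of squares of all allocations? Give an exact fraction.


Step 1: Each agent's share = 389/2
Step 2: Square of each share = (389/2)^2 = 151321/4
Step 3: Sum of squares = 2 * 151321/4 = 151321/2

151321/2


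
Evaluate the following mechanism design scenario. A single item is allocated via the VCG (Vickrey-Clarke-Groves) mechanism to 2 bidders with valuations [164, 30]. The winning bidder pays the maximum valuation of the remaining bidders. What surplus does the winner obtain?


Step 1: The winner is the agent with the highest value: agent 0 with value 164
Step 2: Values of other agents: [30]
Step 3: VCG payment = max of others' values = 30
Step 4: Surplus = 164 - 30 = 134

134


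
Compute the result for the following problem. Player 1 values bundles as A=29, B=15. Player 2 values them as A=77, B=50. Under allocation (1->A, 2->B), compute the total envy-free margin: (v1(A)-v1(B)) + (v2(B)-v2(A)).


Step 1: Player 1's margin = v1(A) - v1(B) = 29 - 15 = 14
Step 2: Player 2's margin = v2(B) - v2(A) = 50 - 77 = -27
Step 3: Total margin = 14 + -27 = -13

-13


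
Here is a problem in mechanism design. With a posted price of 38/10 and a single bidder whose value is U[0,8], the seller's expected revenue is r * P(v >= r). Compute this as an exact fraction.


Step 1: Posted price r = 19/5, value support [0,8]
Step 2: P(v >= r) = (8 - 19/5)/8 = 21/40
Step 3: Expected revenue = r * P(v >= r) = 19/5 * 21/40
Step 4: Revenue = 399/200

399/200


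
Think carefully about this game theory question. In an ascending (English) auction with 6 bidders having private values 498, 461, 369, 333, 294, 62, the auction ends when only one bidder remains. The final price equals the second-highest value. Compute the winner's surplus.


Step 1: Identify the highest value: 498
Step 2: Identify the second-highest value: 461
Step 3: The final price = second-highest value = 461
Step 4: Surplus = 498 - 461 = 37

37
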